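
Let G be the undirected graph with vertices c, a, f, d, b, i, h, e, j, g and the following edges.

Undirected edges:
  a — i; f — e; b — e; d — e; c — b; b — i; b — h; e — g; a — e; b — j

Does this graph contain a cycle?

DFS, tracking each vertex's parent; an edge to a visited non-parent vertex closes a cycle.
Start from i:
visit i (parent –)
  visit b (parent i)
    visit j (parent b)
      j–b: parent, skip
    b–i: parent, skip
    visit h (parent b)
      h–b: parent, skip
    visit e (parent b)
      visit a (parent e)
        a–e: parent, skip
        a–i: i visited and ≠ parent → cycle
Cycle: i – b – e – a – i.

Yes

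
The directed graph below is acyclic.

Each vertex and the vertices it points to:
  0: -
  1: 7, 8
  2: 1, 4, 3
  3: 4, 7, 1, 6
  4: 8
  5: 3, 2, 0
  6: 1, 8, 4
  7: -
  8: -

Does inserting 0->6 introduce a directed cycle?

No

Adding 0→6 creates a cycle iff 6 can already reach 0.
Explore from 6: no path reaches 0. The graph stays acyclic.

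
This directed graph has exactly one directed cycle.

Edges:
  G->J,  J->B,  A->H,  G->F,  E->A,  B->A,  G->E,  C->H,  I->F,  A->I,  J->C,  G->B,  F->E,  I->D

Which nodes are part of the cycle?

A, E, F, I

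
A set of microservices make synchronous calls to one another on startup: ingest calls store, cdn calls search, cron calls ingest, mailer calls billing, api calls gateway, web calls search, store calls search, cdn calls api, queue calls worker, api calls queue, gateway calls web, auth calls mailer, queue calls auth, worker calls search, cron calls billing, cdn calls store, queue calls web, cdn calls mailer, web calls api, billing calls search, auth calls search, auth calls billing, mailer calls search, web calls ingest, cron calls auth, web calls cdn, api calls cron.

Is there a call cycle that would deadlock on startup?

Yes

DFS with white/gray/black marking, starting from cdn:
cdn gray
  store gray
    search gray
    search black
  store black
  api gray
    cron gray
      auth gray
        auth→search: search black — skip
        mailer gray
          mailer→search: search black — skip
          billing gray
            billing→search: search black — skip
          billing black
        mailer black
        auth→billing: billing black — skip
      auth black
      ingest gray
        ingest→store: store black — skip
      ingest black
      cron→billing: billing black — skip
    cron black
    queue gray
      web gray
        web→api: api is gray → back edge
Back edge found, so a cycle exists: api → queue → web → api.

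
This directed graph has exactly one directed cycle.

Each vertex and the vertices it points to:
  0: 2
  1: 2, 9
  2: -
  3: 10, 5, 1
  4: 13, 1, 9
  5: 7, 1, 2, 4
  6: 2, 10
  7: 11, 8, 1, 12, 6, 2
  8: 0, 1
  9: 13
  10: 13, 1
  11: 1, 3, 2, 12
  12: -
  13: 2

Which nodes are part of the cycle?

DFS with gray/black marking from 7:
7 gray
  11 gray
    1 gray
      2 gray
      2 black
      9 gray
        13 gray
          13→2: 2 black — skip
        13 black
      9 black
    1 black
    3 gray
      10 gray
        10→13: 13 black — skip
        10→1: 1 black — skip
      10 black
      5 gray
        5→7: 7 is gray → back edge
Back edge closes the cycle 7 → 11 → 3 → 5 → 7; its vertices are {3, 5, 7, 11}.

3, 5, 7, 11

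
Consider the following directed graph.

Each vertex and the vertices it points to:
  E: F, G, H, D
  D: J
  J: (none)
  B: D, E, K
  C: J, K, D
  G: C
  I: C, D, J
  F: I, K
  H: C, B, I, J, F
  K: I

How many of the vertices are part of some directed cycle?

A vertex is on a directed cycle iff it belongs to a strongly connected component of size ≥ 2 (or has a self-loop).
The vertices on cycles are {B, C, E, H, I, K} — 6 in total.

6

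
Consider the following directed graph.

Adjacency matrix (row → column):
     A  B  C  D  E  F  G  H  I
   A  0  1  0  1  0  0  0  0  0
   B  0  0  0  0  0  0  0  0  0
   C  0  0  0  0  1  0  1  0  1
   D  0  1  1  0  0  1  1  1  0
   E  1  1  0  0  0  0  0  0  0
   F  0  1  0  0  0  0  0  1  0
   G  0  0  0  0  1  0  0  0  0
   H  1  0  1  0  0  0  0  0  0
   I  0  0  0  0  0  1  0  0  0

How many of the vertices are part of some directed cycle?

8

A vertex is on a directed cycle iff it belongs to a strongly connected component of size ≥ 2 (or has a self-loop).
The vertices on cycles are {A, C, D, E, F, G, H, I} — 8 in total.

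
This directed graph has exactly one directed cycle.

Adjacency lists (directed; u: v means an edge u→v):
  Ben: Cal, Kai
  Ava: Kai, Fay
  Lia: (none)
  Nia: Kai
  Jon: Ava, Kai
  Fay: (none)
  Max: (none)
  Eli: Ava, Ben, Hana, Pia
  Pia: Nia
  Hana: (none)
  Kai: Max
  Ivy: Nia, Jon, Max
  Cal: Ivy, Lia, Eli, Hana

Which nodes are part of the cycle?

DFS with gray/black marking from Cal:
Cal gray
  Ivy gray
    Nia gray
      Kai gray
        Max gray
        Max black
      Kai black
    Nia black
    Jon gray
      Ava gray
        Ava→Kai: Kai black — skip
        Fay gray
        Fay black
      Ava black
      Jon→Kai: Kai black — skip
    Jon black
    Ivy→Max: Max black — skip
  Ivy black
  Lia gray
  Lia black
  Eli gray
    Eli→Ava: Ava black — skip
    Ben gray
      Ben→Cal: Cal is gray → back edge
Back edge closes the cycle Cal → Eli → Ben → Cal; its vertices are {Ben, Cal, Eli}.

Ben, Cal, Eli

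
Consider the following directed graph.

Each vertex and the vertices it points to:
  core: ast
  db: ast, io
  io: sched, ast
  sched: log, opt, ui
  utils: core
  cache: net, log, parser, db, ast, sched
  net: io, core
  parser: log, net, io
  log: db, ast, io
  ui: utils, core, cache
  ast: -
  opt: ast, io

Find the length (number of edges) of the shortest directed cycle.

3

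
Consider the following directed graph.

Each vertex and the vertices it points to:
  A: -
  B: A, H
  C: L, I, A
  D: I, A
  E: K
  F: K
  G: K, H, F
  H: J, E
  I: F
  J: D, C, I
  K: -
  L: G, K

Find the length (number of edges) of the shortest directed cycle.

5

For each vertex v, BFS finds the shortest path from v back to v.
The shortest such closed walk is H → J → C → L → G → H, length 5.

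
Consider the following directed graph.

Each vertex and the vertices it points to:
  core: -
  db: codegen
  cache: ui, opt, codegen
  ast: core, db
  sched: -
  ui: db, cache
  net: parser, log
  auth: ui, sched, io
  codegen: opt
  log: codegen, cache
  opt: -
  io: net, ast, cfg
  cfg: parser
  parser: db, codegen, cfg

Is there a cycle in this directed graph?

DFS with white/gray/black marking, starting from auth:
auth gray
  ui gray
    db gray
      codegen gray
        opt gray
        opt black
      codegen black
    db black
    cache gray
      cache→ui: ui is gray → back edge
Back edge found, so a cycle exists: ui → cache → ui.

Yes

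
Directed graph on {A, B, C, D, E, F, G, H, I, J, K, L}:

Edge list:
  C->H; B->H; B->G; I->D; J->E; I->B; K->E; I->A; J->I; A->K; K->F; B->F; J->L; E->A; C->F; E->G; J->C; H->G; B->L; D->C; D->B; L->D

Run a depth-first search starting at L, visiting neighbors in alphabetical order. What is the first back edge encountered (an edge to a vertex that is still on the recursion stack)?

DFS from L (visiting neighbors in alphabetical order); mark gray on enter, black on exit:
L gray
  D gray
    B gray
      F gray
      F black
      G gray
      G black
      H gray
        H→G: G black — skip
      H black
      B→L: L is gray → back edge
First back edge: B → L.

B->L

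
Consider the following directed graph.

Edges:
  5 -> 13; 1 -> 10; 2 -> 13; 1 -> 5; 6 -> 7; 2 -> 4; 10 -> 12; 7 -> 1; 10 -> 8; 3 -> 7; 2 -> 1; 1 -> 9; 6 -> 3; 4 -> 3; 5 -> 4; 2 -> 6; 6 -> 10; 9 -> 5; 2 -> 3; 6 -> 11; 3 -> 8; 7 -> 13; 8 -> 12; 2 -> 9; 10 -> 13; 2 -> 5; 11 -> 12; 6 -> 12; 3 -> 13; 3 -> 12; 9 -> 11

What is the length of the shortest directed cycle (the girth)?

5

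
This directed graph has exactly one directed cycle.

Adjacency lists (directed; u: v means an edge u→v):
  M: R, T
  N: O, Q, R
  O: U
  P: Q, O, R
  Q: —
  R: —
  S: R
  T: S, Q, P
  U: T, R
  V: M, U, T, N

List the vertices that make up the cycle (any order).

O, P, T, U

DFS with gray/black marking from T:
T gray
  S gray
    R gray
    R black
  S black
  Q gray
  Q black
  P gray
    P→Q: Q black — skip
    O gray
      U gray
        U→T: T is gray → back edge
Back edge closes the cycle T → P → O → U → T; its vertices are {O, P, T, U}.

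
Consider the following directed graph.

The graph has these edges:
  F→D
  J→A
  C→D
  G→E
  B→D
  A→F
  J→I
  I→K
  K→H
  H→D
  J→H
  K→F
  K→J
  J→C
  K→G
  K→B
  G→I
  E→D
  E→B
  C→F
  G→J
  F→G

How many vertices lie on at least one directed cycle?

7

A vertex is on a directed cycle iff it belongs to a strongly connected component of size ≥ 2 (or has a self-loop).
The vertices on cycles are {A, C, F, G, I, J, K} — 7 in total.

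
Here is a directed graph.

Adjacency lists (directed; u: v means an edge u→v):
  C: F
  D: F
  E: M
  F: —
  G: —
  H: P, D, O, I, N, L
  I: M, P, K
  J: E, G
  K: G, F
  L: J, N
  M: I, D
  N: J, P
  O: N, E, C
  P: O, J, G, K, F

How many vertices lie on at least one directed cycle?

7

A vertex is on a directed cycle iff it belongs to a strongly connected component of size ≥ 2 (or has a self-loop).
The vertices on cycles are {E, I, J, M, N, O, P} — 7 in total.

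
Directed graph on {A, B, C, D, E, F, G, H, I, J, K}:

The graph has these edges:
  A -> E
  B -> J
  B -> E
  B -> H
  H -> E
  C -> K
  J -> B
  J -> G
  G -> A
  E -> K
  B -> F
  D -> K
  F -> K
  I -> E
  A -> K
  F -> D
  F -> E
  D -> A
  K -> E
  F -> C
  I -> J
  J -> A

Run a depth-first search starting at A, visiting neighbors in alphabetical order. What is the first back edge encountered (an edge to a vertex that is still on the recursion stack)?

K→E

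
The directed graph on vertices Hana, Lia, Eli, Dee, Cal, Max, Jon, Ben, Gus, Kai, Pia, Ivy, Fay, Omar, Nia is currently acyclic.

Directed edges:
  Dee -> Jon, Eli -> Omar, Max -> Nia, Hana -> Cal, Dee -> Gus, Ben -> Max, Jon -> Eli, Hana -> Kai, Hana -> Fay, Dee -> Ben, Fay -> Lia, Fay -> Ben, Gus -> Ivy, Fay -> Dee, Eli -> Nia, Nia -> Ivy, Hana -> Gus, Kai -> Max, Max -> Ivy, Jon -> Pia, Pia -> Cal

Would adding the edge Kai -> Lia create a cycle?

No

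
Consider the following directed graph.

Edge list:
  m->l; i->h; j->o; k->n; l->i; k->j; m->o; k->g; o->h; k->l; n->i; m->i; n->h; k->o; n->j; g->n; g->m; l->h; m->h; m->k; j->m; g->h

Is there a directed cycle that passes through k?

k is on a cycle iff k can reach itself via ≥1 edge.
k → j → m → k — yes.

Yes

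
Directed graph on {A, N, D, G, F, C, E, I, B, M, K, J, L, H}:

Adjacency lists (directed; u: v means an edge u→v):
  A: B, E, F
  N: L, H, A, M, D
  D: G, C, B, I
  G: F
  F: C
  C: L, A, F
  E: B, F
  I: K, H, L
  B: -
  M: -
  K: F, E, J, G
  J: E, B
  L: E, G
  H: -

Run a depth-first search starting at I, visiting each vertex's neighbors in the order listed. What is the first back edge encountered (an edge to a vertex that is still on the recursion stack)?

DFS from I (visiting each vertex's neighbors in the order listed); mark gray on enter, black on exit:
I gray
  K gray
    F gray
      C gray
        L gray
          E gray
            B gray
            B black
            E→F: F is gray → back edge
First back edge: E → F.

E→F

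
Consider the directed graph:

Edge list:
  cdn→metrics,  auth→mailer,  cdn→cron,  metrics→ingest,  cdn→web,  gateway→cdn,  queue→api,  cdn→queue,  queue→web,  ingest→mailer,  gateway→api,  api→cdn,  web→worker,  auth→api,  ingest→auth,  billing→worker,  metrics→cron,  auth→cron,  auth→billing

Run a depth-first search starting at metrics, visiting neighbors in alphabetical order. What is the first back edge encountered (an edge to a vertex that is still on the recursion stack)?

DFS from metrics (visiting neighbors in alphabetical order); mark gray on enter, black on exit:
metrics gray
  cron gray
  cron black
  ingest gray
    auth gray
      api gray
        cdn gray
          cdn→cron: cron black — skip
          cdn→metrics: metrics is gray → back edge
First back edge: cdn → metrics.

cdn->metrics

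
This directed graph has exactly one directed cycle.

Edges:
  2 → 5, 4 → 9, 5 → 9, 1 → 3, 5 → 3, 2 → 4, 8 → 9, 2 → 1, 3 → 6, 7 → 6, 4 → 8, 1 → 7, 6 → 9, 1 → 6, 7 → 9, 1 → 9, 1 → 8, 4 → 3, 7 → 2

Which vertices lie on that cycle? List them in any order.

DFS with gray/black marking from 7:
7 gray
  9 gray
  9 black
  2 gray
    1 gray
      3 gray
        6 gray
          6→9: 9 black — skip
        6 black
      3 black
      1→6: 6 black — skip
      1→7: 7 is gray → back edge
Back edge closes the cycle 7 → 2 → 1 → 7; its vertices are {1, 2, 7}.

1, 2, 7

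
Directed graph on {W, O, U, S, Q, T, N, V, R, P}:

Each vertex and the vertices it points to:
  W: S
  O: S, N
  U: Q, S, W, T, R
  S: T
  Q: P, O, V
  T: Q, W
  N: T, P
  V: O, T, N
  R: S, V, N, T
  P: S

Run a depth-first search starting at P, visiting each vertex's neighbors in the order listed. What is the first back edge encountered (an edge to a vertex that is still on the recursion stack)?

DFS from P (visiting each vertex's neighbors in the order listed); mark gray on enter, black on exit:
P gray
  S gray
    T gray
      Q gray
        Q→P: P is gray → back edge
First back edge: Q → P.

Q->P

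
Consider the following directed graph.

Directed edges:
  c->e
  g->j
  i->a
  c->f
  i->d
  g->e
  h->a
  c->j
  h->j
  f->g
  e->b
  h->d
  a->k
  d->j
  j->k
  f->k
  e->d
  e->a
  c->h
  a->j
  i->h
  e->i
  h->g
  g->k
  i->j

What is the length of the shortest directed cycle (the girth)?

For each vertex v, BFS finds the shortest path from v back to v.
The shortest such closed walk is e → i → h → g → e, length 4.

4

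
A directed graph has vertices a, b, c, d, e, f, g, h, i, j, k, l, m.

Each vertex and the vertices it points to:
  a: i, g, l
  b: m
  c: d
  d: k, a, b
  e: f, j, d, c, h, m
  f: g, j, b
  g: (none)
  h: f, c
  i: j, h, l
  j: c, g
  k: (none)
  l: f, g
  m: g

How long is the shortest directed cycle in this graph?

5

For each vertex v, BFS finds the shortest path from v back to v.
The shortest such closed walk is d → a → i → h → c → d, length 5.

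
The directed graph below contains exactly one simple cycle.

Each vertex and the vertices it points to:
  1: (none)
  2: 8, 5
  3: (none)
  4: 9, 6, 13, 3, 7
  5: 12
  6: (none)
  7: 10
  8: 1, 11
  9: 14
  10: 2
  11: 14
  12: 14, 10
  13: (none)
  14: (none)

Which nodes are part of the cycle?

DFS with gray/black marking from 10:
10 gray
  2 gray
    8 gray
      1 gray
      1 black
      11 gray
        14 gray
        14 black
      11 black
    8 black
    5 gray
      12 gray
        12→14: 14 black — skip
        12→10: 10 is gray → back edge
Back edge closes the cycle 10 → 2 → 5 → 12 → 10; its vertices are {2, 5, 10, 12}.

2, 5, 10, 12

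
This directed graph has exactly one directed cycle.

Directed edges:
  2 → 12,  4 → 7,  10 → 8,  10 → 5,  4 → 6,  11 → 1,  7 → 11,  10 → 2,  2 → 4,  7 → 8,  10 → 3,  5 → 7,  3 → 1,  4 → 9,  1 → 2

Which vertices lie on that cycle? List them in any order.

DFS with gray/black marking from 2:
2 gray
  12 gray
  12 black
  4 gray
    7 gray
      11 gray
        1 gray
          1→2: 2 is gray → back edge
Back edge closes the cycle 2 → 4 → 7 → 11 → 1 → 2; its vertices are {1, 2, 4, 7, 11}.

1, 2, 4, 7, 11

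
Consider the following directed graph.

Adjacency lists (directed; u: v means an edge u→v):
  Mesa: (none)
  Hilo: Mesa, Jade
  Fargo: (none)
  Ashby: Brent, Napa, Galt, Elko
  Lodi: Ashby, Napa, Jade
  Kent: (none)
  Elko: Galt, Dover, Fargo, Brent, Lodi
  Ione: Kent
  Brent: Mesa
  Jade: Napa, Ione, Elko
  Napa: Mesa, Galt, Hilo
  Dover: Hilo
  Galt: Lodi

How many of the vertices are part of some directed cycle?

8

A vertex is on a directed cycle iff it belongs to a strongly connected component of size ≥ 2 (or has a self-loop).
The vertices on cycles are {Elko, Galt, Hilo, Jade, Lodi, Napa, Ashby, Dover} — 8 in total.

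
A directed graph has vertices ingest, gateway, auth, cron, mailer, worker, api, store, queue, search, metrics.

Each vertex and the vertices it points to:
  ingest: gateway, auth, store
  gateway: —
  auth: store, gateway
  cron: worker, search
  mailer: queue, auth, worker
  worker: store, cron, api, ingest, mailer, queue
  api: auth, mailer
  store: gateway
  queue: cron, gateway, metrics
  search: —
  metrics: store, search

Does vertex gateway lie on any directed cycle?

No

gateway lies on a cycle iff there is a path from gateway back to itself.
Exploring from gateway, it never reaches itself; equivalently, its strongly connected component is a singleton.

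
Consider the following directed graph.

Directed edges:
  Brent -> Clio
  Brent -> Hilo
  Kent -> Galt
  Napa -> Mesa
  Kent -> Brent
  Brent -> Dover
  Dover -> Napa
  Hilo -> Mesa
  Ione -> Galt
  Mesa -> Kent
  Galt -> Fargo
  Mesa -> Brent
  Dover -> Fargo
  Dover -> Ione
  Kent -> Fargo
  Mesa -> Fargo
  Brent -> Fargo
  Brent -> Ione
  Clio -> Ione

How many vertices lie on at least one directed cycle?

6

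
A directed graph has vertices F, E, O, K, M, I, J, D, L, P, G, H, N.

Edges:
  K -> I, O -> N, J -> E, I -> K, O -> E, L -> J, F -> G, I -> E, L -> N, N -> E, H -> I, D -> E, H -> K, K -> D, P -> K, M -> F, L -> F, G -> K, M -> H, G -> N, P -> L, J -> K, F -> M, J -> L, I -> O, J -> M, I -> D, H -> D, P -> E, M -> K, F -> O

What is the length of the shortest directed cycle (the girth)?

2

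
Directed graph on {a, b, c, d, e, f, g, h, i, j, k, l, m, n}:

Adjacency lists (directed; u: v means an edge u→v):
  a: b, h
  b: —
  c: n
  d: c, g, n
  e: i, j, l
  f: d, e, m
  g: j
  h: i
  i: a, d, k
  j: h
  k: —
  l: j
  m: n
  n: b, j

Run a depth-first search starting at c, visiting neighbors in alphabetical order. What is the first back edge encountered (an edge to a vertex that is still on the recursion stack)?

a->h

DFS from c (visiting neighbors in alphabetical order); mark gray on enter, black on exit:
c gray
  n gray
    b gray
    b black
    j gray
      h gray
        i gray
          a gray
            a→b: b black — skip
            a→h: h is gray → back edge
First back edge: a → h.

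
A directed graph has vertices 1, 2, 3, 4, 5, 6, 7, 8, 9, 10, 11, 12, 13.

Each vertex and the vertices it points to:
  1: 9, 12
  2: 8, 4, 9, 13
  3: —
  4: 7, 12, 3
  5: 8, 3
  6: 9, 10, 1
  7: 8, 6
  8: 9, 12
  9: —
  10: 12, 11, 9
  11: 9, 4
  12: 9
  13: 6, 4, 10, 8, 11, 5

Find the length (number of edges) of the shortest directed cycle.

For each vertex v, BFS finds the shortest path from v back to v.
The shortest such closed walk is 11 → 4 → 7 → 6 → 10 → 11, length 5.

5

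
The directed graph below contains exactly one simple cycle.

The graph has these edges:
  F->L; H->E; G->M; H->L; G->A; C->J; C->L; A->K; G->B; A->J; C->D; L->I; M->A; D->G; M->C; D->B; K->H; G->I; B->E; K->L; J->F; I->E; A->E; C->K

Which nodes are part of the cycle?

C, D, G, M

DFS with gray/black marking from C:
C gray
  J gray
    F gray
      L gray
        I gray
          E gray
          E black
        I black
      L black
    F black
  J black
  D gray
    B gray
      B→E: E black — skip
    B black
    G gray
      G→I: I black — skip
      M gray
        A gray
          A→J: J black — skip
          K gray
            K→L: L black — skip
            H gray
              H→E: E black — skip
              H→L: L black — skip
            H black
          K black
          A→E: E black — skip
        A black
        M→C: C is gray → back edge
Back edge closes the cycle C → D → G → M → C; its vertices are {C, D, G, M}.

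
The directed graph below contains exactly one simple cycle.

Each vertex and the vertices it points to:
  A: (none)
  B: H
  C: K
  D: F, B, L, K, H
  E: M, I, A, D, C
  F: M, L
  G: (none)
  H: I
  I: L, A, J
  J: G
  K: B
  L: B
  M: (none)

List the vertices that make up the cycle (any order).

DFS with gray/black marking from I:
I gray
  L gray
    B gray
      H gray
        H→I: I is gray → back edge
Back edge closes the cycle I → L → B → H → I; its vertices are {B, H, I, L}.

B, H, I, L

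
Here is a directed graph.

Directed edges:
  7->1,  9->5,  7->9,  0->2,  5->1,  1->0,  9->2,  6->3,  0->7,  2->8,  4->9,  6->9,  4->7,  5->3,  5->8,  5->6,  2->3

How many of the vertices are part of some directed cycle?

6

A vertex is on a directed cycle iff it belongs to a strongly connected component of size ≥ 2 (or has a self-loop).
The vertices on cycles are {0, 1, 5, 6, 7, 9} — 6 in total.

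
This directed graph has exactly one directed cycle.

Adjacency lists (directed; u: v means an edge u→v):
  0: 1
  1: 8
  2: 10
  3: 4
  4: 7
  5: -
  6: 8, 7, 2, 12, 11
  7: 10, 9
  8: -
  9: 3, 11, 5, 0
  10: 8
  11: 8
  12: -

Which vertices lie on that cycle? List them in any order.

DFS with gray/black marking from 7:
7 gray
  10 gray
    8 gray
    8 black
  10 black
  9 gray
    3 gray
      4 gray
        4→7: 7 is gray → back edge
Back edge closes the cycle 7 → 9 → 3 → 4 → 7; its vertices are {3, 4, 7, 9}.

3, 4, 7, 9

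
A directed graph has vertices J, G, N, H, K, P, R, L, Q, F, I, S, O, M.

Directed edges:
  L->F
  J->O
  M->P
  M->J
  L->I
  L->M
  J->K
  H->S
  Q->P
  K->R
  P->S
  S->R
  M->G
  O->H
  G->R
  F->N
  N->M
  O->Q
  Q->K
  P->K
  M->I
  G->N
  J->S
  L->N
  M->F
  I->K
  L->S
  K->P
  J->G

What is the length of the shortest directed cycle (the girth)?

For each vertex v, BFS finds the shortest path from v back to v.
The shortest such closed walk is P → K → P, length 2.

2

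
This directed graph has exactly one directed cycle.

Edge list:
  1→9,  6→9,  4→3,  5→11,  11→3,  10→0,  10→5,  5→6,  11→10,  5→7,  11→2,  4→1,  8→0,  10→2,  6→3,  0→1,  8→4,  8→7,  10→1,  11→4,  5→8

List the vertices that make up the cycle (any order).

5, 10, 11

DFS with gray/black marking from 5:
5 gray
  8 gray
    4 gray
      3 gray
      3 black
      1 gray
        9 gray
        9 black
      1 black
    4 black
    0 gray
      0→1: 1 black — skip
    0 black
    7 gray
    7 black
  8 black
  5→7: 7 black — skip
  11 gray
    10 gray
      10→5: 5 is gray → back edge
Back edge closes the cycle 5 → 11 → 10 → 5; its vertices are {5, 10, 11}.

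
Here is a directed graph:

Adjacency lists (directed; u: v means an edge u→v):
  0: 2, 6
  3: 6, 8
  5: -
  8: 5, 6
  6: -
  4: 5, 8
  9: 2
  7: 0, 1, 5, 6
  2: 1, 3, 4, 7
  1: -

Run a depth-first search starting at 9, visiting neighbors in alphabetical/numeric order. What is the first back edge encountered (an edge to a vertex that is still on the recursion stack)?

0→2

DFS from 9 (visiting neighbors in alphabetical/numeric order); mark gray on enter, black on exit:
9 gray
  2 gray
    1 gray
    1 black
    3 gray
      6 gray
      6 black
      8 gray
        5 gray
        5 black
        8→6: 6 black — skip
      8 black
    3 black
    4 gray
      4→5: 5 black — skip
      4→8: 8 black — skip
    4 black
    7 gray
      0 gray
        0→2: 2 is gray → back edge
First back edge: 0 → 2.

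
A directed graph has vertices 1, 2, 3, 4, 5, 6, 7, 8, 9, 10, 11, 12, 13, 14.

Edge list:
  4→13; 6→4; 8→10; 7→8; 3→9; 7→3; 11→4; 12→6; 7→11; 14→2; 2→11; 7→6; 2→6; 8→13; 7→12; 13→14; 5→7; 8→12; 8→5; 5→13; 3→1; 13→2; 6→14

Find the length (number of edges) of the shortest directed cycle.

3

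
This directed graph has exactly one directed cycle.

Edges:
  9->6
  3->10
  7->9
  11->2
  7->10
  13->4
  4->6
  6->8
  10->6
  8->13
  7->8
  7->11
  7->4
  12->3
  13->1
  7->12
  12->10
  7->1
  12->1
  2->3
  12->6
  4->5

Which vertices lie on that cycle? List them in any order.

DFS with gray/black marking from 8:
8 gray
  13 gray
    1 gray
    1 black
    4 gray
      5 gray
      5 black
      6 gray
        6→8: 8 is gray → back edge
Back edge closes the cycle 8 → 13 → 4 → 6 → 8; its vertices are {4, 6, 8, 13}.

4, 6, 8, 13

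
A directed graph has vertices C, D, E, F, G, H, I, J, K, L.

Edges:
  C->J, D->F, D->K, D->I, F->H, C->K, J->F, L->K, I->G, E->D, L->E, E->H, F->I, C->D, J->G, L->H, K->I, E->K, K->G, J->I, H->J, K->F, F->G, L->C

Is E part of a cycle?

No

E lies on a cycle iff there is a path from E back to itself.
Exploring from E, it never reaches itself; equivalently, its strongly connected component is a singleton.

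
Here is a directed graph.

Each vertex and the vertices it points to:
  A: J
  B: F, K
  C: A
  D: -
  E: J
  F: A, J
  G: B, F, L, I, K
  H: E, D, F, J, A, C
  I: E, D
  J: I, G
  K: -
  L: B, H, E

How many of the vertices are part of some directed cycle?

10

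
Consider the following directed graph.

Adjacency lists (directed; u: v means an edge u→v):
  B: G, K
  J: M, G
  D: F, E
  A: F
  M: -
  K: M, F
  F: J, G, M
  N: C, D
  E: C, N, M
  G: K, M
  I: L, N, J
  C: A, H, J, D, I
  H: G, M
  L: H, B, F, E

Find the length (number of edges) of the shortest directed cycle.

3

For each vertex v, BFS finds the shortest path from v back to v.
The shortest such closed walk is I → N → C → I, length 3.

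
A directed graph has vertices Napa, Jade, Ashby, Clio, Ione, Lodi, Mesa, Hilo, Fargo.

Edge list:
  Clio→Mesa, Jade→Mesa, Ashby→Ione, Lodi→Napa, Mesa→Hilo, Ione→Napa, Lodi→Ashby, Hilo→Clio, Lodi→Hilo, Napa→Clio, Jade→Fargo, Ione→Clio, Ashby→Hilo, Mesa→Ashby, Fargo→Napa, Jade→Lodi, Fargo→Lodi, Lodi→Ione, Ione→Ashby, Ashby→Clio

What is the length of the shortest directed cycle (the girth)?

2

For each vertex v, BFS finds the shortest path from v back to v.
The shortest such closed walk is Ione → Ashby → Ione, length 2.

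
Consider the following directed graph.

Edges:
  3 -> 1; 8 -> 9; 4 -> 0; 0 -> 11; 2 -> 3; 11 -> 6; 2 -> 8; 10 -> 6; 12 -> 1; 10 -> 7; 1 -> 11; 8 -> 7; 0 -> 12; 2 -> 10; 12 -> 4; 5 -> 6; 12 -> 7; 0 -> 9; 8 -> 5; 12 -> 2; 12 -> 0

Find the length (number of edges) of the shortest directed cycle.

For each vertex v, BFS finds the shortest path from v back to v.
The shortest such closed walk is 12 → 0 → 12, length 2.

2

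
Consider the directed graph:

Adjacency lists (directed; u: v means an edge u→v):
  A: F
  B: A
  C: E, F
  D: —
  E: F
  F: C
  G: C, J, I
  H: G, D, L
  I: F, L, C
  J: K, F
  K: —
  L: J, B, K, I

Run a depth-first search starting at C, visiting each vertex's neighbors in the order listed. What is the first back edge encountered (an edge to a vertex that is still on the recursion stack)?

DFS from C (visiting each vertex's neighbors in the order listed); mark gray on enter, black on exit:
C gray
  E gray
    F gray
      F→C: C is gray → back edge
First back edge: F → C.

F->C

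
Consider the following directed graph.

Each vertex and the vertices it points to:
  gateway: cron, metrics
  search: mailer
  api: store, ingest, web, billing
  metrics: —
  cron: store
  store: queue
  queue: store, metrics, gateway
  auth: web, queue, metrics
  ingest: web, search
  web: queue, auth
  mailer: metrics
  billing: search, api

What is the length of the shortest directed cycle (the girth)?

2

For each vertex v, BFS finds the shortest path from v back to v.
The shortest such closed walk is api → billing → api, length 2.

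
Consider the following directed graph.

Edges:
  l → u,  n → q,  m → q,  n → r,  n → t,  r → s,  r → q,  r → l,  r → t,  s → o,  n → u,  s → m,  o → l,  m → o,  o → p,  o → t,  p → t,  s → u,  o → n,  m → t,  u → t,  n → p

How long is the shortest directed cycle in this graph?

For each vertex v, BFS finds the shortest path from v back to v.
The shortest such closed walk is s → o → n → r → s, length 4.

4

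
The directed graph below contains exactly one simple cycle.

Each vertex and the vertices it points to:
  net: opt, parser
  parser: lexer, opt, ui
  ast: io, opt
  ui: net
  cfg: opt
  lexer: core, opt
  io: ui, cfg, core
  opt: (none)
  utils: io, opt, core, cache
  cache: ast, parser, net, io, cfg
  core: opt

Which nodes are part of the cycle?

DFS with gray/black marking from net:
net gray
  opt gray
  opt black
  parser gray
    lexer gray
      core gray
        core→opt: opt black — skip
      core black
      lexer→opt: opt black — skip
    lexer black
    parser→opt: opt black — skip
    ui gray
      ui→net: net is gray → back edge
Back edge closes the cycle net → parser → ui → net; its vertices are {ui, net, parser}.

ui, net, parser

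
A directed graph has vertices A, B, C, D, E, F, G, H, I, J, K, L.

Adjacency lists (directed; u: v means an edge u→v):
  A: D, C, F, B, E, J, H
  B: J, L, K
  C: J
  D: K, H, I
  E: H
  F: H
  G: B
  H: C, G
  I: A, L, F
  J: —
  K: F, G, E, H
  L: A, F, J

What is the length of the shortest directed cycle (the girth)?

For each vertex v, BFS finds the shortest path from v back to v.
The shortest such closed walk is I → A → D → I, length 3.

3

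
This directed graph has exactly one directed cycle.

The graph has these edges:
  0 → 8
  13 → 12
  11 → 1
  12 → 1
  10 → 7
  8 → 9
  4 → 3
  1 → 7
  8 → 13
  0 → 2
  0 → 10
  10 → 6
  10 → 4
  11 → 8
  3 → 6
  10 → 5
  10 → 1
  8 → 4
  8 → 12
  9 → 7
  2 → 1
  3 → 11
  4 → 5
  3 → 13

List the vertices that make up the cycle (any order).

3, 4, 8, 11

DFS with gray/black marking from 8:
8 gray
  9 gray
    7 gray
    7 black
  9 black
  13 gray
    12 gray
      1 gray
        1→7: 7 black — skip
      1 black
    12 black
  13 black
  4 gray
    3 gray
      11 gray
        11→8: 8 is gray → back edge
Back edge closes the cycle 8 → 4 → 3 → 11 → 8; its vertices are {3, 4, 8, 11}.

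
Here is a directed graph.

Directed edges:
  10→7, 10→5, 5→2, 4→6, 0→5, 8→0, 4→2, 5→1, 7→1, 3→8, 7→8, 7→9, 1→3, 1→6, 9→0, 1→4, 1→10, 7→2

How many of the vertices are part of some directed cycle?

A vertex is on a directed cycle iff it belongs to a strongly connected component of size ≥ 2 (or has a self-loop).
The vertices on cycles are {0, 1, 3, 5, 7, 8, 9, 10} — 8 in total.

8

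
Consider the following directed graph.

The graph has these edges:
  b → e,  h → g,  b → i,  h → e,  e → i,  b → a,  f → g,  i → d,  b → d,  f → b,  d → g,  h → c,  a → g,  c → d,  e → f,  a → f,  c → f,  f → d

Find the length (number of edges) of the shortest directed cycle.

3

For each vertex v, BFS finds the shortest path from v back to v.
The shortest such closed walk is e → f → b → e, length 3.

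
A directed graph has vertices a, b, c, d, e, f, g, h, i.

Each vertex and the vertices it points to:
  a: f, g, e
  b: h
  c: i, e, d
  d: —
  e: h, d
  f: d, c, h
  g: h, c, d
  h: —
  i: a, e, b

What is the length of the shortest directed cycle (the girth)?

4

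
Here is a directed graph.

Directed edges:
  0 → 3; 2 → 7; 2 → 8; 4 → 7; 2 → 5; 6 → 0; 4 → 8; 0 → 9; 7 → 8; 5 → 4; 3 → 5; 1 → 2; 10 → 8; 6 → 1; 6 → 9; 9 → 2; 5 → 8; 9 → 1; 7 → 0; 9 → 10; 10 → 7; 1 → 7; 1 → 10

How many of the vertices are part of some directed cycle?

A vertex is on a directed cycle iff it belongs to a strongly connected component of size ≥ 2 (or has a self-loop).
The vertices on cycles are {0, 1, 2, 3, 4, 5, 7, 9, 10} — 9 in total.

9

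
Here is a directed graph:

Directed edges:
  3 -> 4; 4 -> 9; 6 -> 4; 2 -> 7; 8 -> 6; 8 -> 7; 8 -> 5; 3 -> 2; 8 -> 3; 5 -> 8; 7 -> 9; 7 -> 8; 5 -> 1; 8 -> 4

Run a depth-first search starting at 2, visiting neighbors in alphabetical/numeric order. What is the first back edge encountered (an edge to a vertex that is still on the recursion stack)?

DFS from 2 (visiting neighbors in alphabetical/numeric order); mark gray on enter, black on exit:
2 gray
  7 gray
    8 gray
      3 gray
        3→2: 2 is gray → back edge
First back edge: 3 → 2.

3->2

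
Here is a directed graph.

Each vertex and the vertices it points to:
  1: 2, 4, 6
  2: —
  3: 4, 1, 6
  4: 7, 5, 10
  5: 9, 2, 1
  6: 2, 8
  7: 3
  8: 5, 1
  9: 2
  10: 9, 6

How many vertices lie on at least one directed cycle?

8

A vertex is on a directed cycle iff it belongs to a strongly connected component of size ≥ 2 (or has a self-loop).
The vertices on cycles are {1, 3, 4, 5, 6, 7, 8, 10} — 8 in total.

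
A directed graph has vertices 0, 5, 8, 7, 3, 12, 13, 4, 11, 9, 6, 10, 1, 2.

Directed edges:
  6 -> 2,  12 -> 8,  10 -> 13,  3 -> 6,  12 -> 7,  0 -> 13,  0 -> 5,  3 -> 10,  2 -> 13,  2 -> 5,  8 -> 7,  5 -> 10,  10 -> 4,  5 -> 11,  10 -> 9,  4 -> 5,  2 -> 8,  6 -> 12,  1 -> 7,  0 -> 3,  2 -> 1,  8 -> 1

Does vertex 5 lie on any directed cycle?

Yes

5 is on a cycle iff 5 can reach itself via ≥1 edge.
5 → 10 → 4 → 5 — yes.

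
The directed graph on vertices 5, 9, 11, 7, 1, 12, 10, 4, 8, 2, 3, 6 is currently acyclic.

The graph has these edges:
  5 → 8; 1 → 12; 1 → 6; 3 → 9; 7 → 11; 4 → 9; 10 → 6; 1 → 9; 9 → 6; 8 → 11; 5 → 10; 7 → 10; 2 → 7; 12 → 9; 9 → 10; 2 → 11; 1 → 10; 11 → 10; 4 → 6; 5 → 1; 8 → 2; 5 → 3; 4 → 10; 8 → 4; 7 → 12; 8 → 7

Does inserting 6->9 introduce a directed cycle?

Adding 6→9 creates a cycle iff 9 can already reach 6.
Path from 9: 9 → 6.
So 9 → … → 6 → 9 is a cycle.

Yes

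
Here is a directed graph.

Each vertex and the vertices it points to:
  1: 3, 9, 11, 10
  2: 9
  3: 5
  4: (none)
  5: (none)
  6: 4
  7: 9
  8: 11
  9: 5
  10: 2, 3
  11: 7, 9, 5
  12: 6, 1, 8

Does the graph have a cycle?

DFS with white/gray/black marking, starting from 7:
7 gray
  9 gray
    5 gray
    5 black
  9 black
7 black
1 gray
  3 gray
    3→5: 5 black — skip
  3 black
  1→9: 9 black — skip
  11 gray
    11→7: 7 black — skip
    11→9: 9 black — skip
    11→5: 5 black — skip
  11 black
  10 gray
    2 gray
      2→9: 9 black — skip
    2 black
    10→3: 3 black — skip
  10 black
1 black
4 gray
4 black
6 gray
  6→4: 4 black — skip
6 black
8 gray
  8→11: 11 black — skip
8 black
12 gray
  12→6: 6 black — skip
  12→1: 1 black — skip
  12→8: 8 black — skip
12 black
Every edge goes to a white or black vertex — no back edge, so the graph is acyclic.

No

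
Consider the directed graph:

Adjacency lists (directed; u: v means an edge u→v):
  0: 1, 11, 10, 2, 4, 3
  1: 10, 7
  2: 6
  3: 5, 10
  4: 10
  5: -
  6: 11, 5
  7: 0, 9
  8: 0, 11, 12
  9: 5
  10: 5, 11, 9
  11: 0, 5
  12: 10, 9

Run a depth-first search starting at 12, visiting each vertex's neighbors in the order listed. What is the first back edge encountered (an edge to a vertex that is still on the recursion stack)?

DFS from 12 (visiting each vertex's neighbors in the order listed); mark gray on enter, black on exit:
12 gray
  10 gray
    5 gray
    5 black
    11 gray
      0 gray
        1 gray
          1→10: 10 is gray → back edge
First back edge: 1 → 10.

1->10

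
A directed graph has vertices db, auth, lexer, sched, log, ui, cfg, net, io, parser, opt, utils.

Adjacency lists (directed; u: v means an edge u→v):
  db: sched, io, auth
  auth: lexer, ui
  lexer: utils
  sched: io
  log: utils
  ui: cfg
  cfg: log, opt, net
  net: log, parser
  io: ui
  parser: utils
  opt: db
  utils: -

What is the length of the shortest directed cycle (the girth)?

5

For each vertex v, BFS finds the shortest path from v back to v.
The shortest such closed walk is cfg → opt → db → io → ui → cfg, length 5.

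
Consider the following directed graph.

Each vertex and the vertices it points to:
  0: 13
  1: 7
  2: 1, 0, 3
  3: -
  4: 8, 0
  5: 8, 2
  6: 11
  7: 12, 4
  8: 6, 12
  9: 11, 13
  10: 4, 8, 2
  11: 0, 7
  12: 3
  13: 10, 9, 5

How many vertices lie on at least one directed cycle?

A vertex is on a directed cycle iff it belongs to a strongly connected component of size ≥ 2 (or has a self-loop).
The vertices on cycles are {0, 1, 2, 4, 5, 6, 7, 8, 9, 10, 11, 13} — 12 in total.

12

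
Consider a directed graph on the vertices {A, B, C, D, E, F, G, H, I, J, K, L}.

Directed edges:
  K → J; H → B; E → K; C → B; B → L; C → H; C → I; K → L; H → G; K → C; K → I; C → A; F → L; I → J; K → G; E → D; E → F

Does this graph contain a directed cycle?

DFS with white/gray/black marking, starting from B:
B gray
  L gray
  L black
B black
A gray
A black
C gray
  C→A: A black — skip
  I gray
    J gray
    J black
  I black
  C→B: B black — skip
  H gray
    H→B: B black — skip
    G gray
    G black
  H black
C black
D gray
D black
E gray
  K gray
    K→G: G black — skip
    K→C: C black — skip
    K→I: I black — skip
    K→J: J black — skip
    K→L: L black — skip
  K black
  F gray
    F→L: L black — skip
  F black
  E→D: D black — skip
E black
Every edge goes to a white or black vertex — no back edge, so the graph is acyclic.

No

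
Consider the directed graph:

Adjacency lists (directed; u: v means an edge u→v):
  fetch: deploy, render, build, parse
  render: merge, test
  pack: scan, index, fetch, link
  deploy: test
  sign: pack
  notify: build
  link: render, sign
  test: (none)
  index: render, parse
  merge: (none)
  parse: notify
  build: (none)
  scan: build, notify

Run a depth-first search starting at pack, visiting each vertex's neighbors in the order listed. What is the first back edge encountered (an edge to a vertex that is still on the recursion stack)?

sign→pack

DFS from pack (visiting each vertex's neighbors in the order listed); mark gray on enter, black on exit:
pack gray
  scan gray
    build gray
    build black
    notify gray
      notify→build: build black — skip
    notify black
  scan black
  index gray
    render gray
      merge gray
      merge black
      test gray
      test black
    render black
    parse gray
      parse→notify: notify black — skip
    parse black
  index black
  fetch gray
    deploy gray
      deploy→test: test black — skip
    deploy black
    fetch→render: render black — skip
    fetch→build: build black — skip
    fetch→parse: parse black — skip
  fetch black
  link gray
    link→render: render black — skip
    sign gray
      sign→pack: pack is gray → back edge
First back edge: sign → pack.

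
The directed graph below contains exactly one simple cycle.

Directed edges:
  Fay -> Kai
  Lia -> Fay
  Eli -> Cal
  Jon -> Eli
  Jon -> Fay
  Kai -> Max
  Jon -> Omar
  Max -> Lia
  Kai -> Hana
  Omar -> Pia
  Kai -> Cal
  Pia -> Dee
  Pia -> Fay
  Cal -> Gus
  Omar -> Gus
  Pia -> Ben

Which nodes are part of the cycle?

Fay, Kai, Lia, Max

DFS with gray/black marking from Fay:
Fay gray
  Kai gray
    Max gray
      Lia gray
        Lia→Fay: Fay is gray → back edge
Back edge closes the cycle Fay → Kai → Max → Lia → Fay; its vertices are {Fay, Kai, Lia, Max}.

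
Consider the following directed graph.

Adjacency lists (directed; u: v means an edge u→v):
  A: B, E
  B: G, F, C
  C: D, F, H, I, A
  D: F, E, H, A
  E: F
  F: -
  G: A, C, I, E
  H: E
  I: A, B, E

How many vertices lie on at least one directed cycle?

A vertex is on a directed cycle iff it belongs to a strongly connected component of size ≥ 2 (or has a self-loop).
The vertices on cycles are {A, B, C, D, G, I} — 6 in total.

6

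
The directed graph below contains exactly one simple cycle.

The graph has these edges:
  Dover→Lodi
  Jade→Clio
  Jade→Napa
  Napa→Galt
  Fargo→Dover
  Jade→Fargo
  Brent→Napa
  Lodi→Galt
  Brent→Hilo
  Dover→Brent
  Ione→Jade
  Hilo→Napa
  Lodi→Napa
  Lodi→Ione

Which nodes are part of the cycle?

DFS with gray/black marking from Jade:
Jade gray
  Clio gray
  Clio black
  Fargo gray
    Dover gray
      Brent gray
        Napa gray
          Galt gray
          Galt black
        Napa black
        Hilo gray
          Hilo→Napa: Napa black — skip
        Hilo black
      Brent black
      Lodi gray
        Ione gray
          Ione→Jade: Jade is gray → back edge
Back edge closes the cycle Jade → Fargo → Dover → Lodi → Ione → Jade; its vertices are {Ione, Jade, Lodi, Dover, Fargo}.

Ione, Jade, Lodi, Dover, Fargo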